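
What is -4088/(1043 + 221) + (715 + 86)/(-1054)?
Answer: -166288/41633 ≈ -3.9941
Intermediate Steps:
-4088/(1043 + 221) + (715 + 86)/(-1054) = -4088/1264 + 801*(-1/1054) = -4088*1/1264 - 801/1054 = -511/158 - 801/1054 = -166288/41633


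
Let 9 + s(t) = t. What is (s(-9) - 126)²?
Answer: 20736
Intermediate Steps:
s(t) = -9 + t
(s(-9) - 126)² = ((-9 - 9) - 126)² = (-18 - 126)² = (-144)² = 20736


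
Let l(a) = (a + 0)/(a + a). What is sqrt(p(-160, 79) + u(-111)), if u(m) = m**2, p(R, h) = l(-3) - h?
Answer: sqrt(48970)/2 ≈ 110.65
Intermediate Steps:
l(a) = 1/2 (l(a) = a/((2*a)) = a*(1/(2*a)) = 1/2)
p(R, h) = 1/2 - h
sqrt(p(-160, 79) + u(-111)) = sqrt((1/2 - 1*79) + (-111)**2) = sqrt((1/2 - 79) + 12321) = sqrt(-157/2 + 12321) = sqrt(24485/2) = sqrt(48970)/2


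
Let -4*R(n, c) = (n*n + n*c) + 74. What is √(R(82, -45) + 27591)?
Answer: √26814 ≈ 163.75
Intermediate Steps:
R(n, c) = -37/2 - n²/4 - c*n/4 (R(n, c) = -((n*n + n*c) + 74)/4 = -((n² + c*n) + 74)/4 = -(74 + n² + c*n)/4 = -37/2 - n²/4 - c*n/4)
√(R(82, -45) + 27591) = √((-37/2 - ¼*82² - ¼*(-45)*82) + 27591) = √((-37/2 - ¼*6724 + 1845/2) + 27591) = √((-37/2 - 1681 + 1845/2) + 27591) = √(-777 + 27591) = √26814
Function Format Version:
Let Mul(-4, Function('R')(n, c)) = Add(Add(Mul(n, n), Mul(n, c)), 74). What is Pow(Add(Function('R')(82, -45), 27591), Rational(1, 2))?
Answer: Pow(26814, Rational(1, 2)) ≈ 163.75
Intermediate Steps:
Function('R')(n, c) = Add(Rational(-37, 2), Mul(Rational(-1, 4), Pow(n, 2)), Mul(Rational(-1, 4), c, n)) (Function('R')(n, c) = Mul(Rational(-1, 4), Add(Add(Mul(n, n), Mul(n, c)), 74)) = Mul(Rational(-1, 4), Add(Add(Pow(n, 2), Mul(c, n)), 74)) = Mul(Rational(-1, 4), Add(74, Pow(n, 2), Mul(c, n))) = Add(Rational(-37, 2), Mul(Rational(-1, 4), Pow(n, 2)), Mul(Rational(-1, 4), c, n)))
Pow(Add(Function('R')(82, -45), 27591), Rational(1, 2)) = Pow(Add(Add(Rational(-37, 2), Mul(Rational(-1, 4), Pow(82, 2)), Mul(Rational(-1, 4), -45, 82)), 27591), Rational(1, 2)) = Pow(Add(Add(Rational(-37, 2), Mul(Rational(-1, 4), 6724), Rational(1845, 2)), 27591), Rational(1, 2)) = Pow(Add(Add(Rational(-37, 2), -1681, Rational(1845, 2)), 27591), Rational(1, 2)) = Pow(Add(-777, 27591), Rational(1, 2)) = Pow(26814, Rational(1, 2))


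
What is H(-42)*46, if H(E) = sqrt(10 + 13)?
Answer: 46*sqrt(23) ≈ 220.61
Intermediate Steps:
H(E) = sqrt(23)
H(-42)*46 = sqrt(23)*46 = 46*sqrt(23)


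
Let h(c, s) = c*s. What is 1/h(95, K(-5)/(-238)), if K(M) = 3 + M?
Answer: 119/95 ≈ 1.2526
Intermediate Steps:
1/h(95, K(-5)/(-238)) = 1/(95*((3 - 5)/(-238))) = 1/(95*(-2*(-1/238))) = 1/(95*(1/119)) = 1/(95/119) = 119/95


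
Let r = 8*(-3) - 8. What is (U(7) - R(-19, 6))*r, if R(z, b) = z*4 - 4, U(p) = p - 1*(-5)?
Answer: -2944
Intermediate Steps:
U(p) = 5 + p (U(p) = p + 5 = 5 + p)
R(z, b) = -4 + 4*z (R(z, b) = 4*z - 4 = -4 + 4*z)
r = -32 (r = -24 - 8 = -32)
(U(7) - R(-19, 6))*r = ((5 + 7) - (-4 + 4*(-19)))*(-32) = (12 - (-4 - 76))*(-32) = (12 - 1*(-80))*(-32) = (12 + 80)*(-32) = 92*(-32) = -2944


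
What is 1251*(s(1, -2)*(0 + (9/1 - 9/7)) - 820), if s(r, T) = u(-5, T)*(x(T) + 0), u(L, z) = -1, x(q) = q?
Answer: -7045632/7 ≈ -1.0065e+6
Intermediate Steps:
s(r, T) = -T (s(r, T) = -(T + 0) = -T)
1251*(s(1, -2)*(0 + (9/1 - 9/7)) - 820) = 1251*((-1*(-2))*(0 + (9/1 - 9/7)) - 820) = 1251*(2*(0 + (9*1 - 9*1/7)) - 820) = 1251*(2*(0 + (9 - 9/7)) - 820) = 1251*(2*(0 + 54/7) - 820) = 1251*(2*(54/7) - 820) = 1251*(108/7 - 820) = 1251*(-5632/7) = -7045632/7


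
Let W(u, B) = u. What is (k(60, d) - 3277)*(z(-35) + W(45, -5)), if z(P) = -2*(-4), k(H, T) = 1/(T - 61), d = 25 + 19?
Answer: -2952630/17 ≈ -1.7368e+5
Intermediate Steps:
d = 44
k(H, T) = 1/(-61 + T)
z(P) = 8
(k(60, d) - 3277)*(z(-35) + W(45, -5)) = (1/(-61 + 44) - 3277)*(8 + 45) = (1/(-17) - 3277)*53 = (-1/17 - 3277)*53 = -55710/17*53 = -2952630/17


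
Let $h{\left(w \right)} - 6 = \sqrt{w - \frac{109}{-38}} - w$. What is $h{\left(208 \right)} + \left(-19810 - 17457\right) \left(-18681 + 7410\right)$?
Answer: $420036155 + \frac{\sqrt{304494}}{38} \approx 4.2004 \cdot 10^{8}$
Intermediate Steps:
$h{\left(w \right)} = 6 + \sqrt{\frac{109}{38} + w} - w$ ($h{\left(w \right)} = 6 - \left(w - \sqrt{w - \frac{109}{-38}}\right) = 6 - \left(w - \sqrt{w - - \frac{109}{38}}\right) = 6 - \left(w - \sqrt{w + \frac{109}{38}}\right) = 6 - \left(w - \sqrt{\frac{109}{38} + w}\right) = 6 + \sqrt{\frac{109}{38} + w} - w$)
$h{\left(208 \right)} + \left(-19810 - 17457\right) \left(-18681 + 7410\right) = \left(6 - 208 + \frac{\sqrt{4142 + 1444 \cdot 208}}{38}\right) + \left(-19810 - 17457\right) \left(-18681 + 7410\right) = \left(6 - 208 + \frac{\sqrt{4142 + 300352}}{38}\right) - -420036357 = \left(6 - 208 + \frac{\sqrt{304494}}{38}\right) + 420036357 = \left(-202 + \frac{\sqrt{304494}}{38}\right) + 420036357 = 420036155 + \frac{\sqrt{304494}}{38}$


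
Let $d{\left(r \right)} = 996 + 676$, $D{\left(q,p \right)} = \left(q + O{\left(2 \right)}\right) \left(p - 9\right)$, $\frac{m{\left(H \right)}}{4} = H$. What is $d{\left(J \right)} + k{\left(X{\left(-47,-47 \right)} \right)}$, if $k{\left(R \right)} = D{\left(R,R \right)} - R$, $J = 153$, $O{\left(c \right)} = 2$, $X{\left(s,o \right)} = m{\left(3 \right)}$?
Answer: $1702$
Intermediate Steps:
$m{\left(H \right)} = 4 H$
$X{\left(s,o \right)} = 12$ ($X{\left(s,o \right)} = 4 \cdot 3 = 12$)
$D{\left(q,p \right)} = \left(-9 + p\right) \left(2 + q\right)$ ($D{\left(q,p \right)} = \left(q + 2\right) \left(p - 9\right) = \left(2 + q\right) \left(-9 + p\right) = \left(-9 + p\right) \left(2 + q\right)$)
$d{\left(r \right)} = 1672$
$k{\left(R \right)} = -18 + R^{2} - 8 R$ ($k{\left(R \right)} = \left(-18 - 9 R + 2 R + R R\right) - R = \left(-18 - 9 R + 2 R + R^{2}\right) - R = \left(-18 + R^{2} - 7 R\right) - R = -18 + R^{2} - 8 R$)
$d{\left(J \right)} + k{\left(X{\left(-47,-47 \right)} \right)} = 1672 - \left(114 - 144\right) = 1672 - -30 = 1672 + 30 = 1702$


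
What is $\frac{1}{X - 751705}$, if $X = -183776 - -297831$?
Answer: $- \frac{1}{637650} \approx -1.5683 \cdot 10^{-6}$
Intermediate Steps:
$X = 114055$ ($X = -183776 + 297831 = 114055$)
$\frac{1}{X - 751705} = \frac{1}{114055 - 751705} = \frac{1}{-637650} = - \frac{1}{637650}$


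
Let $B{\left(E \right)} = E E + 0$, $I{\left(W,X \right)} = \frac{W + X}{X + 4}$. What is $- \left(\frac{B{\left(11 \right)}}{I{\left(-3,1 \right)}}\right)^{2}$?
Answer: $- \frac{366025}{4} \approx -91506.0$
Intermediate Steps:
$I{\left(W,X \right)} = \frac{W + X}{4 + X}$
$B{\left(E \right)} = E^{2}$ ($B{\left(E \right)} = E^{2} + 0 = E^{2}$)
$- \left(\frac{B{\left(11 \right)}}{I{\left(-3,1 \right)}}\right)^{2} = - \left(\frac{11^{2}}{\frac{1}{4 + 1} \left(-3 + 1\right)}\right)^{2} = - \left(\frac{121}{\frac{1}{5} \left(-2\right)}\right)^{2} = - \left(\frac{121}{- \frac{2}{5}}\right)^{2} = - \left(121 \left(- \frac{5}{2}\right)\right)^{2} = - \left(- \frac{605}{2}\right)^{2} = \left(-1\right) \frac{366025}{4} = - \frac{366025}{4}$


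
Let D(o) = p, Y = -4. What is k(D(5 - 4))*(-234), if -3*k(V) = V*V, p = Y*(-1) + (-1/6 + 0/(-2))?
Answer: 6877/6 ≈ 1146.2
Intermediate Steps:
p = 23/6 (p = -4*(-1) + (-1/6 + 0/(-2)) = 4 + (-1*⅙ + 0*(-½)) = 4 + (-⅙ + 0) = 4 - ⅙ = 23/6 ≈ 3.8333)
D(o) = 23/6
k(V) = -V²/3 (k(V) = -V*V/3 = -V²/3)
k(D(5 - 4))*(-234) = -(23/6)²/3*(-234) = -⅓*529/36*(-234) = -529/108*(-234) = 6877/6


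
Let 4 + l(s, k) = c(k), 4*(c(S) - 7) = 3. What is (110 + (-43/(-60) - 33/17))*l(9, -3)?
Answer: 110951/272 ≈ 407.91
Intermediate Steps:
c(S) = 31/4 (c(S) = 7 + (1/4)*3 = 7 + 3/4 = 31/4)
l(s, k) = 15/4 (l(s, k) = -4 + 31/4 = 15/4)
(110 + (-43/(-60) - 33/17))*l(9, -3) = (110 + (-43/(-60) - 33/17))*(15/4) = (110 + (-43*(-1/60) - 33*1/17))*(15/4) = (110 + (43/60 - 33/17))*(15/4) = (110 - 1249/1020)*(15/4) = (110951/1020)*(15/4) = 110951/272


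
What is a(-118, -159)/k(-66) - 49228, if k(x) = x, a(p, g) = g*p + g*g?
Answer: -1097697/22 ≈ -49895.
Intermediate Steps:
a(p, g) = g² + g*p (a(p, g) = g*p + g² = g² + g*p)
a(-118, -159)/k(-66) - 49228 = -159*(-159 - 118)/(-66) - 49228 = -159*(-277)*(-1/66) - 49228 = 44043*(-1/66) - 49228 = -14681/22 - 49228 = -1097697/22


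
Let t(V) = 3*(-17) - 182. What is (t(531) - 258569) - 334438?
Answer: -593240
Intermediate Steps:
t(V) = -233 (t(V) = -51 - 182 = -233)
(t(531) - 258569) - 334438 = (-233 - 258569) - 334438 = -258802 - 334438 = -593240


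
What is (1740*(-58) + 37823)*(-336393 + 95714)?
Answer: 15186122863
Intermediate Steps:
(1740*(-58) + 37823)*(-336393 + 95714) = (-100920 + 37823)*(-240679) = -63097*(-240679) = 15186122863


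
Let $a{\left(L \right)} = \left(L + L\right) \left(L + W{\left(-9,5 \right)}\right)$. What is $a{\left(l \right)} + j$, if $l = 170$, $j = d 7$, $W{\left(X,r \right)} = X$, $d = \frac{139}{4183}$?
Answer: $\frac{228978393}{4183} \approx 54740.0$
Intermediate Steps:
$d = \frac{139}{4183}$ ($d = 139 \cdot \frac{1}{4183} = \frac{139}{4183} \approx 0.03323$)
$j = \frac{973}{4183}$ ($j = \frac{139}{4183} \cdot 7 = \frac{973}{4183} \approx 0.23261$)
$a{\left(L \right)} = 2 L \left(-9 + L\right)$ ($a{\left(L \right)} = \left(L + L\right) \left(L - 9\right) = 2 L \left(-9 + L\right)$)
$a{\left(l \right)} + j = 2 \cdot 170 \left(-9 + 170\right) + \frac{973}{4183} = 2 \cdot 170 \cdot 161 + \frac{973}{4183} = 54740 + \frac{973}{4183} = \frac{228978393}{4183}$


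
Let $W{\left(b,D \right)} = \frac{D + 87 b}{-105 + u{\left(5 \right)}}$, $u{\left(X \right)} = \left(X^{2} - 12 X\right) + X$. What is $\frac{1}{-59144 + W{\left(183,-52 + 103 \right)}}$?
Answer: $- \frac{45}{2666804} \approx -1.6874 \cdot 10^{-5}$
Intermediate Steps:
$u{\left(X \right)} = X^{2} - 11 X$
$W{\left(b,D \right)} = - \frac{29 b}{45} - \frac{D}{135}$ ($W{\left(b,D \right)} = \frac{D + 87 b}{-105 + 5 \left(-11 + 5\right)} = \frac{D + 87 b}{-105 + 5 \left(-6\right)} = \frac{D + 87 b}{-105 - 30} = \frac{D + 87 b}{-135} = \left(D + 87 b\right) \left(- \frac{1}{135}\right) = - \frac{29 b}{45} - \frac{D}{135}$)
$\frac{1}{-59144 + W{\left(183,-52 + 103 \right)}} = \frac{1}{-59144 - \left(\frac{1769}{15} + \frac{-52 + 103}{135}\right)} = \frac{1}{-59144 - \frac{5324}{45}} = \frac{1}{- \frac{2666804}{45}} = - \frac{45}{2666804}$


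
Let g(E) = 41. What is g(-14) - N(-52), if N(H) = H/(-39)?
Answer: 119/3 ≈ 39.667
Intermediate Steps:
N(H) = -H/39 (N(H) = H*(-1/39) = -H/39)
g(-14) - N(-52) = 41 - (-1)*(-52)/39 = 41 - 1*4/3 = 41 - 4/3 = 119/3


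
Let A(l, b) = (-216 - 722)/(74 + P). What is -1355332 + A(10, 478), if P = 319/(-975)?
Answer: -97355767442/71831 ≈ -1.3553e+6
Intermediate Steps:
P = -319/975 (P = 319*(-1/975) = -319/975 ≈ -0.32718)
A(l, b) = -914550/71831 (A(l, b) = (-216 - 722)/(74 - 319/975) = -938/71831/975 = -938*975/71831 = -914550/71831)
-1355332 + A(10, 478) = -1355332 - 914550/71831 = -97355767442/71831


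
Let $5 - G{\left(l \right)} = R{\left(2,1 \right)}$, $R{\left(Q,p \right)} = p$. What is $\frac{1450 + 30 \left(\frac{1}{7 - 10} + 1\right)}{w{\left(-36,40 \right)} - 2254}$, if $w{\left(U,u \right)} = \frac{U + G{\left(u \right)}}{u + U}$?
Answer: $- \frac{245}{377} \approx -0.64987$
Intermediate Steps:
$G{\left(l \right)} = 4$ ($G{\left(l \right)} = 5 - 1 = 4$)
$w{\left(U,u \right)} = \frac{4 + U}{U + u}$ ($w{\left(U,u \right)} = \frac{U + 4}{u + U} = \frac{4 + U}{U + u}$)
$\frac{1450 + 30 \left(\frac{1}{7 - 10} + 1\right)}{w{\left(-36,40 \right)} - 2254} = \frac{1450 + 30 \left(\frac{1}{7 - 10} + 1\right)}{\frac{4 - 36}{-36 + 40} - 2254} = \frac{1450 + 30 \left(\frac{1}{-3} + 1\right)}{\frac{1}{4} \left(-32\right) - 2254} = \frac{1450 + 30 \left(- \frac{1}{3} + 1\right)}{\frac{1}{4} \left(-32\right) - 2254} = \frac{1450 + 30 \cdot \frac{2}{3}}{-8 - 2254} = \frac{1450 + 20}{-2262} = 1470 \left(- \frac{1}{2262}\right) = - \frac{245}{377}$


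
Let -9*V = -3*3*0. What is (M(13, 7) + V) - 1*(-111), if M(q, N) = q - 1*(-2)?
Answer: 126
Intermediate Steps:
M(q, N) = 2 + q (M(q, N) = q + 2 = 2 + q)
V = 0 (V = -(-3*3)*0/9 = -(-1)*0 = -⅑*0 = 0)
(M(13, 7) + V) - 1*(-111) = ((2 + 13) + 0) - 1*(-111) = (15 + 0) + 111 = 15 + 111 = 126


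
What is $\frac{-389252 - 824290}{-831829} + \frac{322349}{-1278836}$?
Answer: $\frac{1283781950791}{1063772871044} \approx 1.2068$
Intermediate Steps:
$\frac{-389252 - 824290}{-831829} + \frac{322349}{-1278836} = \left(-1213542\right) \left(- \frac{1}{831829}\right) + 322349 \left(- \frac{1}{1278836}\right) = \frac{1213542}{831829} - \frac{322349}{1278836} = \frac{1283781950791}{1063772871044}$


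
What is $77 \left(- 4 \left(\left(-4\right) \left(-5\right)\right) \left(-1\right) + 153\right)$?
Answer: $17941$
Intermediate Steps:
$77 \left(- 4 \left(\left(-4\right) \left(-5\right)\right) \left(-1\right) + 153\right) = 77 \left(\left(-4\right) 20 \left(-1\right) + 153\right) = 77 \left(\left(-80\right) \left(-1\right) + 153\right) = 77 \left(80 + 153\right) = 77 \cdot 233 = 17941$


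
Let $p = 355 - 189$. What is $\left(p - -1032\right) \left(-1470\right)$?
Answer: $-1761060$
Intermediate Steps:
$p = 166$
$\left(p - -1032\right) \left(-1470\right) = \left(166 - -1032\right) \left(-1470\right) = \left(166 + 1032\right) \left(-1470\right) = 1198 \left(-1470\right) = -1761060$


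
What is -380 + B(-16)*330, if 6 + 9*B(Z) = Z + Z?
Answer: -5320/3 ≈ -1773.3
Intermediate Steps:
B(Z) = -2/3 + 2*Z/9 (B(Z) = -2/3 + (Z + Z)/9 = -2/3 + (2*Z)/9 = -2/3 + 2*Z/9)
-380 + B(-16)*330 = -380 + (-2/3 + (2/9)*(-16))*330 = -380 + (-2/3 - 32/9)*330 = -380 - 38/9*330 = -380 - 4180/3 = -5320/3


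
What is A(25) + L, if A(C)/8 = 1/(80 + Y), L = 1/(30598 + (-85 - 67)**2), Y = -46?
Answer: 214825/912934 ≈ 0.23531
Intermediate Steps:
L = 1/53702 (L = 1/(30598 + (-152)**2) = 1/(30598 + 23104) = 1/53702 ≈ 1.8621e-5)
A(C) = 4/17 (A(C) = 8/(80 - 46) = 8/34 = 8*(1/34) = 4/17)
A(25) + L = 4/17 + 1/53702 = 214825/912934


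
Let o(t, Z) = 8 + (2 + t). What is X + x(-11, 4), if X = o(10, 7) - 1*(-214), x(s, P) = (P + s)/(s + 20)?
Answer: 2099/9 ≈ 233.22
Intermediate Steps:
o(t, Z) = 10 + t
x(s, P) = (P + s)/(20 + s)
X = 234 (X = (10 + 10) - 1*(-214) = 20 + 214 = 234)
X + x(-11, 4) = 234 + (4 - 11)/(20 - 11) = 234 - 7/9 = 2099/9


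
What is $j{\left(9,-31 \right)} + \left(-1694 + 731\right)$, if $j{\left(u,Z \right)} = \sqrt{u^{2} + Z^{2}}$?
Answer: $-963 + \sqrt{1042} \approx -930.72$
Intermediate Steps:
$j{\left(u,Z \right)} = \sqrt{Z^{2} + u^{2}}$
$j{\left(9,-31 \right)} + \left(-1694 + 731\right) = \sqrt{\left(-31\right)^{2} + 9^{2}} + \left(-1694 + 731\right) = \sqrt{961 + 81} - 963 = \sqrt{1042} - 963 = -963 + \sqrt{1042}$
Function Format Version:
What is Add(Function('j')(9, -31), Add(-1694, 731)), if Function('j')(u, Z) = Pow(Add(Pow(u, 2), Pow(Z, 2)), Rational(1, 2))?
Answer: Add(-963, Pow(1042, Rational(1, 2))) ≈ -930.72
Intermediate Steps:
Function('j')(u, Z) = Pow(Add(Pow(Z, 2), Pow(u, 2)), Rational(1, 2))
Add(Function('j')(9, -31), Add(-1694, 731)) = Add(Pow(Add(Pow(-31, 2), Pow(9, 2)), Rational(1, 2)), Add(-1694, 731)) = Add(Pow(Add(961, 81), Rational(1, 2)), -963) = Add(Pow(1042, Rational(1, 2)), -963) = Add(-963, Pow(1042, Rational(1, 2)))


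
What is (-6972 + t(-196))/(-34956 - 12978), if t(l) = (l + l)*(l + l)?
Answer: -73346/23967 ≈ -3.0603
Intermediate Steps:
t(l) = 4*l² (t(l) = (2*l)*(2*l) = 4*l²)
(-6972 + t(-196))/(-34956 - 12978) = (-6972 + 4*(-196)²)/(-34956 - 12978) = (-6972 + 4*38416)/(-47934) = (-6972 + 153664)*(-1/47934) = 146692*(-1/47934) = -73346/23967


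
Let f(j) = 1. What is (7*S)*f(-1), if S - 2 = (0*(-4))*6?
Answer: 14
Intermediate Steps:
S = 2 (S = 2 + (0*(-4))*6 = 2 + 0*6 = 2 + 0 = 2)
(7*S)*f(-1) = (7*2)*1 = 14*1 = 14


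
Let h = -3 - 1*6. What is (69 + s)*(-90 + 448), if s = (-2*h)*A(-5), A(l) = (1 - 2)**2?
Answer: 31146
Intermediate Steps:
A(l) = 1 (A(l) = (-1)**2 = 1)
h = -9 (h = -3 - 6 = -9)
s = 18 (s = -2*(-9)*1 = 18*1 = 18)
(69 + s)*(-90 + 448) = (69 + 18)*(-90 + 448) = 87*358 = 31146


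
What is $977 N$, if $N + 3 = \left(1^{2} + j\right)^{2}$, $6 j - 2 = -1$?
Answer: $- \frac{57643}{36} \approx -1601.2$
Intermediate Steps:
$j = \frac{1}{6}$ ($j = \frac{1}{3} + \frac{1}{6} \left(-1\right) = \frac{1}{3} - \frac{1}{6} = \frac{1}{6} \approx 0.16667$)
$N = - \frac{59}{36}$ ($N = -3 + \left(1^{2} + \frac{1}{6}\right)^{2} = -3 + \left(1 + \frac{1}{6}\right)^{2} = -3 + \left(\frac{7}{6}\right)^{2} = -3 + \frac{49}{36} = - \frac{59}{36} \approx -1.6389$)
$977 N = 977 \left(- \frac{59}{36}\right) = - \frac{57643}{36}$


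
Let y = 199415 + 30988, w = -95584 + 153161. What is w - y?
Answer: -172826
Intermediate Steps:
w = 57577
y = 230403
w - y = 57577 - 1*230403 = 57577 - 230403 = -172826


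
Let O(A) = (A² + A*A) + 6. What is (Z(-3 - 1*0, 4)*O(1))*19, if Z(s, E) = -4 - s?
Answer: -152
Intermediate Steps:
O(A) = 6 + 2*A² (O(A) = (A² + A²) + 6 = 2*A² + 6 = 6 + 2*A²)
(Z(-3 - 1*0, 4)*O(1))*19 = ((-4 - (-3 - 1*0))*(6 + 2*1²))*19 = ((-4 - (-3 + 0))*(6 + 2*1))*19 = ((-4 - 1*(-3))*(6 + 2))*19 = ((-4 + 3)*8)*19 = -1*8*19 = -8*19 = -152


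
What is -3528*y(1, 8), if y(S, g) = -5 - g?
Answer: 45864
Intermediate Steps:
-3528*y(1, 8) = -3528*(-5 - 1*8) = -3528*(-5 - 8) = -3528*(-13) = 45864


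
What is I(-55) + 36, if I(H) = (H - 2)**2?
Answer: 3285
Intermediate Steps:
I(H) = (-2 + H)**2
I(-55) + 36 = (-2 - 55)**2 + 36 = (-57)**2 + 36 = 3249 + 36 = 3285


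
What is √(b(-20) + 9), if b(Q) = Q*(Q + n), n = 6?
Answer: 17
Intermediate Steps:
b(Q) = Q*(6 + Q) (b(Q) = Q*(Q + 6) = Q*(6 + Q))
√(b(-20) + 9) = √(-20*(6 - 20) + 9) = √(-20*(-14) + 9) = √(280 + 9) = √289 = 17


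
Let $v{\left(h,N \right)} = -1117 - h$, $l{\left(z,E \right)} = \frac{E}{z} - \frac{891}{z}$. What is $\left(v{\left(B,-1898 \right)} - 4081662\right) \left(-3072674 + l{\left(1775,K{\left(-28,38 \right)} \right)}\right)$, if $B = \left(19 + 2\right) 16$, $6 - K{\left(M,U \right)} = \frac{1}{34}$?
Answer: $\frac{151431225858088393}{12070} \approx 1.2546 \cdot 10^{13}$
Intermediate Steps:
$K{\left(M,U \right)} = \frac{203}{34}$ ($K{\left(M,U \right)} = 6 - \frac{1}{34} = \frac{203}{34}$)
$l{\left(z,E \right)} = - \frac{891}{z} + \frac{E}{z}$
$B = 336$ ($B = 21 \cdot 16 = 336$)
$\left(v{\left(B,-1898 \right)} - 4081662\right) \left(-3072674 + l{\left(1775,K{\left(-28,38 \right)} \right)}\right) = \left(\left(-1117 - 336\right) - 4081662\right) \left(-3072674 + \frac{-891 + \frac{203}{34}}{1775}\right) = \left(\left(-1117 - 336\right) - 4081662\right) \left(-3072674 + \frac{1}{1775} \left(- \frac{30091}{34}\right)\right) = \left(-1453 - 4081662\right) \left(-3072674 - \frac{30091}{60350}\right) = \left(-4083115\right) \left(- \frac{185435905991}{60350}\right) = \frac{151431225858088393}{12070}$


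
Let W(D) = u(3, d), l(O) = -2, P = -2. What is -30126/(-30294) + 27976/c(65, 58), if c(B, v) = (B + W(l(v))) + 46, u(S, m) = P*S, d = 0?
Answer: 47259343/176715 ≈ 267.43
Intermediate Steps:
u(S, m) = -2*S
W(D) = -6 (W(D) = -2*3 = -6)
c(B, v) = 40 + B (c(B, v) = (B - 6) + 46 = (-6 + B) + 46 = 40 + B)
-30126/(-30294) + 27976/c(65, 58) = -30126/(-30294) + 27976/(40 + 65) = -30126*(-1/30294) + 27976/105 = 5021/5049 + 27976*(1/105) = 5021/5049 + 27976/105 = 47259343/176715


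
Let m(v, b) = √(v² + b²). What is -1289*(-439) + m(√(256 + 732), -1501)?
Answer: 565871 + √2253989 ≈ 5.6737e+5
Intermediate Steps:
m(v, b) = √(b² + v²)
-1289*(-439) + m(√(256 + 732), -1501) = -1289*(-439) + √((-1501)² + (√(256 + 732))²) = 565871 + √(2253001 + (√988)²) = 565871 + √(2253001 + (2*√247)²) = 565871 + √(2253001 + 988) = 565871 + √2253989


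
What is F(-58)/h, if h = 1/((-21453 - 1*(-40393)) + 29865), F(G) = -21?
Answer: -1024905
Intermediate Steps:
h = 1/48805 (h = 1/((-21453 + 40393) + 29865) = 1/(18940 + 29865) = 1/48805 ≈ 2.0490e-5)
F(-58)/h = -21/1/48805 = -21*48805 = -1024905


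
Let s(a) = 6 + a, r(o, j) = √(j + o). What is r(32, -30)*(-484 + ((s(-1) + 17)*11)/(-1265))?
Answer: -55682*√2/115 ≈ -684.75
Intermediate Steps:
r(32, -30)*(-484 + ((s(-1) + 17)*11)/(-1265)) = √(-30 + 32)*(-484 + (((6 - 1) + 17)*11)/(-1265)) = √2*(-484 + ((5 + 17)*11)*(-1/1265)) = √2*(-484 + (22*11)*(-1/1265)) = √2*(-484 + 242*(-1/1265)) = √2*(-484 - 22/115) = √2*(-55682/115) = -55682*√2/115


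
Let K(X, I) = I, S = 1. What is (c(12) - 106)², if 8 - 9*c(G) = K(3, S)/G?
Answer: 128890609/11664 ≈ 11050.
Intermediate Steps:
c(G) = 8/9 - 1/(9*G)
(c(12) - 106)² = ((⅑)*(-1 + 8*12)/12 - 106)² = ((⅑)*(1/12)*(-1 + 96) - 106)² = ((⅑)*(1/12)*95 - 106)² = (95/108 - 106)² = (-11353/108)² = 128890609/11664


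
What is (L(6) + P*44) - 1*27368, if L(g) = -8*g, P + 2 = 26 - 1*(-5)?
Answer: -26140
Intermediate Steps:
P = 29 (P = -2 + (26 - 1*(-5)) = -2 + (26 + 5) = -2 + 31 = 29)
(L(6) + P*44) - 1*27368 = (-8*6 + 29*44) - 1*27368 = (-48 + 1276) - 27368 = 1228 - 27368 = -26140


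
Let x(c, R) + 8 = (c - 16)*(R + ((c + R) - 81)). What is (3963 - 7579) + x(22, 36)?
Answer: -3546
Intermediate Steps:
x(c, R) = -8 + (-16 + c)*(-81 + c + 2*R) (x(c, R) = -8 + (c - 16)*(R + ((c + R) - 81)) = -8 + (-16 + c)*(R + ((R + c) - 81)) = -8 + (-16 + c)*(R + (-81 + R + c)) = -8 + (-16 + c)*(-81 + c + 2*R))
(3963 - 7579) + x(22, 36) = (3963 - 7579) + (1288 + 22² - 97*22 - 32*36 + 2*36*22) = -3616 + (1288 + 484 - 2134 - 1152 + 1584) = -3616 + 70 = -3546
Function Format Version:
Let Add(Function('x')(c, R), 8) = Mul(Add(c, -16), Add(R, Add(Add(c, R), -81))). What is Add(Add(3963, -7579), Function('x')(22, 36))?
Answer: -3546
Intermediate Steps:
Function('x')(c, R) = Add(-8, Mul(Add(-16, c), Add(-81, c, Mul(2, R)))) (Function('x')(c, R) = Add(-8, Mul(Add(c, -16), Add(R, Add(Add(c, R), -81)))) = Add(-8, Mul(Add(-16, c), Add(R, Add(Add(R, c), -81)))) = Add(-8, Mul(Add(-16, c), Add(R, Add(-81, R, c)))) = Add(-8, Mul(Add(-16, c), Add(-81, c, Mul(2, R)))))
Add(Add(3963, -7579), Function('x')(22, 36)) = Add(Add(3963, -7579), Add(1288, Pow(22, 2), Mul(-97, 22), Mul(-32, 36), Mul(2, 36, 22))) = Add(-3616, Add(1288, 484, -2134, -1152, 1584)) = Add(-3616, 70) = -3546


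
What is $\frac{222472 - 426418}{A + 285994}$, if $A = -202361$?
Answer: $- \frac{203946}{83633} \approx -2.4386$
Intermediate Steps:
$\frac{222472 - 426418}{A + 285994} = \frac{222472 - 426418}{-202361 + 285994} = - \frac{203946}{83633}$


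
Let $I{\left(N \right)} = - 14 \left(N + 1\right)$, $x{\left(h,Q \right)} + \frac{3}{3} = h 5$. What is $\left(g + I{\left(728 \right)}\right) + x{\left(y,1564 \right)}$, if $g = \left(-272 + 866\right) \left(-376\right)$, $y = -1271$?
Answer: $-239906$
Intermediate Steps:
$g = -223344$ ($g = 594 \left(-376\right) = -223344$)
$x{\left(h,Q \right)} = -1 + 5 h$ ($x{\left(h,Q \right)} = -1 + h 5 = -1 + 5 h$)
$I{\left(N \right)} = -14 - 14 N$ ($I{\left(N \right)} = - 14 \left(1 + N\right) = -14 - 14 N$)
$\left(g + I{\left(728 \right)}\right) + x{\left(y,1564 \right)} = \left(-223344 - 10206\right) + \left(-1 + 5 \left(-1271\right)\right) = \left(-223344 - 10206\right) - 6356 = -233550 - 6356 = -239906$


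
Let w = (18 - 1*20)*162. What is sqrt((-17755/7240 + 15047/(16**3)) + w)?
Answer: I*sqrt(43313377649)/11584 ≈ 17.966*I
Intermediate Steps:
w = -324 (w = (18 - 20)*162 = -2*162 = -324)
sqrt((-17755/7240 + 15047/(16**3)) + w) = sqrt((-17755/7240 + 15047/(16**3)) - 324) = sqrt((-17755*1/7240 + 15047/4096) - 324) = sqrt((-3551/1448 + 15047*(1/4096)) - 324) = sqrt((-3551/1448 + 15047/4096) - 324) = sqrt(905395/741376 - 324) = sqrt(-239300429/741376) = I*sqrt(43313377649)/11584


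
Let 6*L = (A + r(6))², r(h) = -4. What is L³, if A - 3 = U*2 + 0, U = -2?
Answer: 15625/216 ≈ 72.338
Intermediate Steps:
A = -1 (A = 3 + (-2*2 + 0) = 3 + (-4 + 0) = 3 - 4 = -1)
L = 25/6 (L = (-1 - 4)²/6 = (⅙)*(-5)² = (⅙)*25 = 25/6 ≈ 4.1667)
L³ = (25/6)³ = 15625/216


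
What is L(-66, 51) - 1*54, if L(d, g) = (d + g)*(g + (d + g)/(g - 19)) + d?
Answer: -28095/32 ≈ -877.97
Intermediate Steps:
L(d, g) = d + (d + g)*(g + (d + g)/(-19 + g)) (L(d, g) = (d + g)*(g + (d + g)/(-19 + g)) + d = d + (d + g)*(g + (d + g)/(-19 + g)))
L(-66, 51) - 1*54 = ((-66)² + 51³ - 19*(-66) - 18*51² - 66*51² - 16*(-66)*51)/(-19 + 51) - 1*54 = (4356 + 132651 + 1254 - 18*2601 - 66*2601 + 53856)/32 - 54 = (4356 + 132651 + 1254 - 46818 - 171666 + 53856)/32 - 54 = (1/32)*(-26367) - 54 = -26367/32 - 54 = -28095/32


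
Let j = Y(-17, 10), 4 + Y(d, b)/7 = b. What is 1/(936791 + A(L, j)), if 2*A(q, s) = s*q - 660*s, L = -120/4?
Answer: 1/922301 ≈ 1.0842e-6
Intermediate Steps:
Y(d, b) = -28 + 7*b
L = -30 (L = -120/4 = -40*3/4 = -30)
j = 42 (j = -28 + 7*10 = -28 + 70 = 42)
A(q, s) = -330*s + q*s/2 (A(q, s) = (s*q - 660*s)/2 = (q*s - 660*s)/2 = (-660*s + q*s)/2 = -330*s + q*s/2)
1/(936791 + A(L, j)) = 1/(936791 + (1/2)*42*(-660 - 30)) = 1/(936791 + (1/2)*42*(-690)) = 1/(936791 - 14490) = 1/922301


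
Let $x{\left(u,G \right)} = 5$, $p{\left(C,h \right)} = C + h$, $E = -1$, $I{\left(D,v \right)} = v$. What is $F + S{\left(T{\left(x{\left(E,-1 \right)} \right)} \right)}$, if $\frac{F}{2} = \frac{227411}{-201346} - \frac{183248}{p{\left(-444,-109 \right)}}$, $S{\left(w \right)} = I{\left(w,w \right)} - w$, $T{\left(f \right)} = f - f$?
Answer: $\frac{36770493525}{55672169} \approx 660.48$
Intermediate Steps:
$T{\left(f \right)} = 0$
$S{\left(w \right)} = 0$ ($S{\left(w \right)} = w - w = 0$)
$F = \frac{36770493525}{55672169}$ ($F = 2 \left(\frac{227411}{-201346} - \frac{183248}{-444 - 109}\right) = 2 \left(227411 \left(- \frac{1}{201346}\right) - \frac{183248}{-553}\right) = 2 \left(- \frac{227411}{201346} - - \frac{183248}{553}\right) = 2 \left(- \frac{227411}{201346} + \frac{183248}{553}\right) = 2 \cdot \frac{36770493525}{111344338} = \frac{36770493525}{55672169} \approx 660.48$)
$F + S{\left(T{\left(x{\left(E,-1 \right)} \right)} \right)} = \frac{36770493525}{55672169} + 0 = \frac{36770493525}{55672169}$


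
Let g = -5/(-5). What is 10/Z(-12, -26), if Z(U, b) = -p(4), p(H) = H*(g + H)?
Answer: -½ ≈ -0.50000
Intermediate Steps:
g = 1 (g = -5*(-⅕) = 1)
p(H) = H*(1 + H)
Z(U, b) = -20 (Z(U, b) = -4*(1 + 4) = -4*5 = -1*20 = -20)
10/Z(-12, -26) = 10/(-20) = 10*(-1/20) = -½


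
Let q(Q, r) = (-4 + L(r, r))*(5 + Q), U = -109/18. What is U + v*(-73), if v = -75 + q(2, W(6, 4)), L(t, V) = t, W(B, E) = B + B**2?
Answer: -251083/18 ≈ -13949.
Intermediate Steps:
U = -109/18 (U = -109*1/18 = -109/18 ≈ -6.0556)
q(Q, r) = (-4 + r)*(5 + Q)
v = 191 (v = -75 + (-20 - 4*2 + 5*(6*(1 + 6)) + 2*(6*(1 + 6))) = -75 + (-20 - 8 + 5*(6*7) + 2*(6*7)) = -75 + (-20 - 8 + 5*42 + 2*42) = -75 + (-20 - 8 + 210 + 84) = -75 + 266 = 191)
U + v*(-73) = -109/18 + 191*(-73) = -109/18 - 13943 = -251083/18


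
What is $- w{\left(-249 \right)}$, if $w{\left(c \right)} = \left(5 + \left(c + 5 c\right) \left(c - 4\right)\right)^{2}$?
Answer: $-142874172169$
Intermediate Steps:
$w{\left(c \right)} = \left(5 + 6 c \left(-4 + c\right)\right)^{2}$
$- w{\left(-249 \right)} = - \left(5 - -5976 + 6 \left(-249\right)^{2}\right)^{2} = - \left(5 + 5976 + 6 \cdot 62001\right)^{2} = - \left(5 + 5976 + 372006\right)^{2} = - 377987^{2} = \left(-1\right) 142874172169 = -142874172169$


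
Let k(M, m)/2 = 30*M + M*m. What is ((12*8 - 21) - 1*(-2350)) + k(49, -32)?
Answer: 2229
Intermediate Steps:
k(M, m) = 60*M + 2*M*m (k(M, m) = 2*(30*M + M*m) = 60*M + 2*M*m)
((12*8 - 21) - 1*(-2350)) + k(49, -32) = ((12*8 - 21) - 1*(-2350)) + 2*49*(30 - 32) = ((96 - 21) + 2350) + 2*49*(-2) = (75 + 2350) - 196 = 2425 - 196 = 2229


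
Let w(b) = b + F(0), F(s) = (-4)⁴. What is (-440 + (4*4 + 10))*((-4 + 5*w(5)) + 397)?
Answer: -702972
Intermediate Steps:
F(s) = 256
w(b) = 256 + b (w(b) = b + 256 = 256 + b)
(-440 + (4*4 + 10))*((-4 + 5*w(5)) + 397) = (-440 + (4*4 + 10))*((-4 + 5*(256 + 5)) + 397) = (-440 + (16 + 10))*((-4 + 5*261) + 397) = (-440 + 26)*((-4 + 1305) + 397) = -414*(1301 + 397) = -414*1698 = -702972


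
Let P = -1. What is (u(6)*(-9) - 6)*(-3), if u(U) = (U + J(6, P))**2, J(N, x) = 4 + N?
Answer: 6930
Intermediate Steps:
u(U) = (10 + U)**2 (u(U) = (U + (4 + 6))**2 = (U + 10)**2 = (10 + U)**2)
(u(6)*(-9) - 6)*(-3) = ((10 + 6)**2*(-9) - 6)*(-3) = (16**2*(-9) - 6)*(-3) = (256*(-9) - 6)*(-3) = (-2304 - 6)*(-3) = -2310*(-3) = 6930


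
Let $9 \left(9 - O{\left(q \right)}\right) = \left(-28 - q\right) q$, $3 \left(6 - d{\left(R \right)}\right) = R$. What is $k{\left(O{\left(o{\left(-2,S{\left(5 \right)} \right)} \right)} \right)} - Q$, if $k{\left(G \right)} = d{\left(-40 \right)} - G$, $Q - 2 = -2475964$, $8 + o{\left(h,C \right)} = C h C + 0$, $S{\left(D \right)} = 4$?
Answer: $2475919$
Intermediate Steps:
$d{\left(R \right)} = 6 - \frac{R}{3}$
$o{\left(h,C \right)} = -8 + h C^{2}$ ($o{\left(h,C \right)} = -8 + \left(C h C + 0\right) = -8 + \left(h C^{2} + 0\right) = -8 + h C^{2}$)
$O{\left(q \right)} = 9 - \frac{q \left(-28 - q\right)}{9}$ ($O{\left(q \right)} = 9 - \frac{\left(-28 - q\right) q}{9} = 9 - \frac{q \left(-28 - q\right)}{9}$)
$Q = -2475962$ ($Q = 2 - 2475964 = -2475962$)
$k{\left(G \right)} = \frac{58}{3} - G$ ($k{\left(G \right)} = \left(6 - - \frac{40}{3}\right) - G = \left(6 + \frac{40}{3}\right) - G = \frac{58}{3} - G$)
$k{\left(O{\left(o{\left(-2,S{\left(5 \right)} \right)} \right)} \right)} - Q = \left(\frac{58}{3} - \left(9 + \frac{\left(-8 - 2 \cdot 4^{2}\right)^{2}}{9} + \frac{28 \left(-8 - 2 \cdot 4^{2}\right)}{9}\right)\right) - -2475962 = \left(\frac{58}{3} - \left(9 + \frac{\left(-8 - 32\right)^{2}}{9} + \frac{28 \left(-8 - 32\right)}{9}\right)\right) + 2475962 = \left(\frac{58}{3} - \left(9 + \frac{\left(-40\right)^{2}}{9} + \frac{28}{9} \left(-40\right)\right)\right) + 2475962 = \left(\frac{58}{3} - \left(9 + \frac{1}{9} \cdot 1600 - \frac{1120}{9}\right)\right) + 2475962 = \left(\frac{58}{3} - \left(9 + \frac{1600}{9} - \frac{1120}{9}\right)\right) + 2475962 = \left(\frac{58}{3} - \frac{187}{3}\right) + 2475962 = -43 + 2475962 = 2475919$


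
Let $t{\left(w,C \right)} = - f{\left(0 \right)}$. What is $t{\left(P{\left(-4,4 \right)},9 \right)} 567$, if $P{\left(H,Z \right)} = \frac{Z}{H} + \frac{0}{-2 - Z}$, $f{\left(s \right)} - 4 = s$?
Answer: $-2268$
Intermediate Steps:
$f{\left(s \right)} = 4 + s$
$P{\left(H,Z \right)} = \frac{Z}{H}$ ($P{\left(H,Z \right)} = \frac{Z}{H} + 0 = \frac{Z}{H}$)
$t{\left(w,C \right)} = -4$ ($t{\left(w,C \right)} = - (4 + 0) = \left(-1\right) 4 = -4$)
$t{\left(P{\left(-4,4 \right)},9 \right)} 567 = \left(-4\right) 567 = -2268$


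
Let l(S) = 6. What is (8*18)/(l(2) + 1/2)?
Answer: 288/13 ≈ 22.154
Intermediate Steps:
(8*18)/(l(2) + 1/2) = (8*18)/(6 + 1/2) = 144/(6 + 1/2) = 144/(13/2) = 144*(2/13) = 288/13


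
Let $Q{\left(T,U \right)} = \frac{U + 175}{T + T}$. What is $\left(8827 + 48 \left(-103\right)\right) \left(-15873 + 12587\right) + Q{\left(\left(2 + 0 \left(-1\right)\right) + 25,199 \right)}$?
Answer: $- \frac{344507339}{27} \approx -1.276 \cdot 10^{7}$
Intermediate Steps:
$Q{\left(T,U \right)} = \frac{175 + U}{2 T}$
$\left(8827 + 48 \left(-103\right)\right) \left(-15873 + 12587\right) + Q{\left(\left(2 + 0 \left(-1\right)\right) + 25,199 \right)} = \left(8827 + 48 \left(-103\right)\right) \left(-15873 + 12587\right) + \frac{175 + 199}{2 \left(\left(2 + 0 \left(-1\right)\right) + 25\right)} = \left(8827 - 4944\right) \left(-3286\right) + \frac{1}{2} \frac{1}{\left(2 + 0\right) + 25} \cdot 374 = 3883 \left(-3286\right) + \frac{1}{2} \frac{1}{2 + 25} \cdot 374 = -12759538 + \frac{1}{2} \cdot \frac{1}{27} \cdot 374 = -12759538 + \frac{187}{27} = - \frac{344507339}{27}$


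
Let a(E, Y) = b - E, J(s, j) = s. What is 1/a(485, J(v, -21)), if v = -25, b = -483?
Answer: -1/968 ≈ -0.0010331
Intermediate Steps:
a(E, Y) = -483 - E
1/a(485, J(v, -21)) = 1/(-483 - 1*485) = 1/(-483 - 485) = 1/(-968) = -1/968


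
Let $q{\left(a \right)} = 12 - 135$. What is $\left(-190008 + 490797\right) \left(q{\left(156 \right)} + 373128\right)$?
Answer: $112195800945$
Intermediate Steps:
$q{\left(a \right)} = -123$ ($q{\left(a \right)} = 12 - 135 = -123$)
$\left(-190008 + 490797\right) \left(q{\left(156 \right)} + 373128\right) = \left(-190008 + 490797\right) \left(-123 + 373128\right) = 300789 \cdot 373005 = 112195800945$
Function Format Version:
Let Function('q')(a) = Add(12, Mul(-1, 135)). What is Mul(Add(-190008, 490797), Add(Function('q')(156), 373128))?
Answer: 112195800945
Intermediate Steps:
Function('q')(a) = -123 (Function('q')(a) = Add(12, -135) = -123)
Mul(Add(-190008, 490797), Add(Function('q')(156), 373128)) = Mul(Add(-190008, 490797), Add(-123, 373128)) = Mul(300789, 373005) = 112195800945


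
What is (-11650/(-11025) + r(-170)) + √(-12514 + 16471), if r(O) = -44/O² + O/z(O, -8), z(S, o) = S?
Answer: 6548224/3186225 + √3957 ≈ 64.960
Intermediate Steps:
r(O) = 1 - 44/O² (r(O) = -44/O² + O/O = -44/O² + 1 = 1 - 44/O²)
(-11650/(-11025) + r(-170)) + √(-12514 + 16471) = (-11650/(-11025) + (1 - 44/(-170)²)) + √(-12514 + 16471) = (-11650*(-1/11025) + (1 - 44*1/28900)) + √3957 = (466/441 + (1 - 11/7225)) + √3957 = (466/441 + 7214/7225) + √3957 = 6548224/3186225 + √3957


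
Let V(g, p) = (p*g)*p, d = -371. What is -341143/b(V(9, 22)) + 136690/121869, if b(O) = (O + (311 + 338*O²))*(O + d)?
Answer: 3493476470811191483/3114686437105589775 ≈ 1.1216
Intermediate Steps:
V(g, p) = g*p² (V(g, p) = (g*p)*p = g*p²)
b(O) = (-371 + O)*(311 + O + 338*O²) (b(O) = (O + (311 + 338*O²))*(O - 371) = (311 + O + 338*O²)*(-371 + O) = (-371 + O)*(311 + O + 338*O²))
-341143/b(V(9, 22)) + 136690/121869 = -341143/(-115381 - 125397*(9*22²)² - 540*22² + 338*(9*22²)³) + 136690/121869 = -341143/(-115381 - 125397*(9*484)² - 540*484 + 338*(9*484)³) + 136690*(1/121869) = -341143/(-115381 - 125397*4356² - 60*4356 + 338*4356³) + 136690/121869 = -341143/(-115381 - 125397*18974736 - 261360 + 338*82653950016) + 136690/121869 = -341143/(-115381 - 2379374970192 - 261360 + 27937035105408) + 136690/121869 = -341143/25557659758475 + 136690/121869 = 3493476470811191483/3114686437105589775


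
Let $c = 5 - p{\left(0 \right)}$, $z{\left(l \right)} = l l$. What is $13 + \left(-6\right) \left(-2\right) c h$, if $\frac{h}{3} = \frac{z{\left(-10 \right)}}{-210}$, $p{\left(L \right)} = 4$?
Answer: $- \frac{29}{7} \approx -4.1429$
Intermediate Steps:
$z{\left(l \right)} = l^{2}$
$h = - \frac{10}{7}$ ($h = 3 \frac{\left(-10\right)^{2}}{-210} = 3 \cdot 100 \left(- \frac{1}{210}\right) = 3 \left(- \frac{10}{21}\right) = - \frac{10}{7} \approx -1.4286$)
$c = 1$ ($c = 5 - 4 = 1$)
$13 + \left(-6\right) \left(-2\right) c h = 13 + \left(-6\right) \left(-2\right) 1 \left(- \frac{10}{7}\right) = 13 + 12 \cdot 1 \left(- \frac{10}{7}\right) = 13 + 12 \left(- \frac{10}{7}\right) = 13 - \frac{120}{7} = - \frac{29}{7}$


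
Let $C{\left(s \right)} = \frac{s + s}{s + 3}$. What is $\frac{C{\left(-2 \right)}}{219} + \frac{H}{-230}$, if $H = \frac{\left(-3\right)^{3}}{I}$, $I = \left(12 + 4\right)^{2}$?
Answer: $- \frac{229607}{12894720} \approx -0.017806$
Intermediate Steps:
$I = 256$ ($I = 16^{2} = 256$)
$C{\left(s \right)} = \frac{2 s}{3 + s}$
$H = - \frac{27}{256}$ ($H = \frac{\left(-3\right)^{3}}{256} = \left(-27\right) \frac{1}{256} = - \frac{27}{256} \approx -0.10547$)
$\frac{C{\left(-2 \right)}}{219} + \frac{H}{-230} = \frac{2 \left(-2\right) \frac{1}{3 - 2}}{219} - \frac{27}{256 \left(-230\right)} = 2 \left(-2\right) 1^{-1} \cdot \frac{1}{219} - - \frac{27}{58880} = 2 \left(-2\right) 1 \cdot \frac{1}{219} + \frac{27}{58880} = \left(-4\right) \frac{1}{219} + \frac{27}{58880} = - \frac{4}{219} + \frac{27}{58880} = - \frac{229607}{12894720}$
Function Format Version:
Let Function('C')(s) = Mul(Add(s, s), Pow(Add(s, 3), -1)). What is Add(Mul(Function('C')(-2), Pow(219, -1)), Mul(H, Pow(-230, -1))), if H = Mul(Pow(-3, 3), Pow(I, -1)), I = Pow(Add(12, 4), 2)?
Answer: Rational(-229607, 12894720) ≈ -0.017806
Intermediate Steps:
I = 256 (I = Pow(16, 2) = 256)
Function('C')(s) = Mul(2, s, Pow(Add(3, s), -1)) (Function('C')(s) = Mul(Mul(2, s), Pow(Add(3, s), -1)) = Mul(2, s, Pow(Add(3, s), -1)))
H = Rational(-27, 256) (H = Mul(Pow(-3, 3), Pow(256, -1)) = Mul(-27, Rational(1, 256)) = Rational(-27, 256) ≈ -0.10547)
Add(Mul(Function('C')(-2), Pow(219, -1)), Mul(H, Pow(-230, -1))) = Add(Mul(Mul(2, -2, Pow(Add(3, -2), -1)), Pow(219, -1)), Mul(Rational(-27, 256), Pow(-230, -1))) = Add(Mul(Mul(2, -2, Pow(1, -1)), Rational(1, 219)), Mul(Rational(-27, 256), Rational(-1, 230))) = Add(Mul(Mul(2, -2, 1), Rational(1, 219)), Rational(27, 58880)) = Add(Mul(-4, Rational(1, 219)), Rational(27, 58880)) = Add(Rational(-4, 219), Rational(27, 58880)) = Rational(-229607, 12894720)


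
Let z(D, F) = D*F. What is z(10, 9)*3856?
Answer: 347040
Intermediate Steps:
z(10, 9)*3856 = (10*9)*3856 = 90*3856 = 347040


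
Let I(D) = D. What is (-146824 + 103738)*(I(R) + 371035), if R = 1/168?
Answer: -447619599461/28 ≈ -1.5986e+10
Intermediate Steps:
R = 1/168 ≈ 0.0059524
(-146824 + 103738)*(I(R) + 371035) = (-146824 + 103738)*(1/168 + 371035) = -43086*62333881/168 = -447619599461/28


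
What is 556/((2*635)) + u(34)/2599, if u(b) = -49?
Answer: 691407/1650365 ≈ 0.41894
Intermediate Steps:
556/((2*635)) + u(34)/2599 = 556/((2*635)) - 49/2599 = 556/1270 - 49*1/2599 = 556*(1/1270) - 49/2599 = 278/635 - 49/2599 = 691407/1650365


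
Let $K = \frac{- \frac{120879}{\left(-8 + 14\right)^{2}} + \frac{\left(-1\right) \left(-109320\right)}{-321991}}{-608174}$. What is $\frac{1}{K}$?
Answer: $\frac{783306217736}{4325098401} \approx 181.11$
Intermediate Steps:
$K = \frac{4325098401}{783306217736}$ ($K = \left(- \frac{120879}{6^{2}} + 109320 \left(- \frac{1}{321991}\right)\right) \left(- \frac{1}{608174}\right) = \left(- \frac{120879}{36} - \frac{109320}{321991}\right) \left(- \frac{1}{608174}\right) = \left(\left(-120879\right) \frac{1}{36} - \frac{109320}{321991}\right) \left(- \frac{1}{608174}\right) = \left(- \frac{13431}{4} - \frac{109320}{321991}\right) \left(- \frac{1}{608174}\right) = \left(- \frac{4325098401}{1287964}\right) \left(- \frac{1}{608174}\right) = \frac{4325098401}{783306217736} \approx 0.0055216$)
$\frac{1}{K} = \frac{1}{\frac{4325098401}{783306217736}} = \frac{783306217736}{4325098401}$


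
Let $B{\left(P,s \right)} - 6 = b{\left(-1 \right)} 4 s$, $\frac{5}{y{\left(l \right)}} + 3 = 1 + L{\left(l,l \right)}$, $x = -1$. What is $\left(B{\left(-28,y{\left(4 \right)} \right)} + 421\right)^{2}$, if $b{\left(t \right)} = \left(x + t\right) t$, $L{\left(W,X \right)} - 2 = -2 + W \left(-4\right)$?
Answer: $\frac{14615329}{81} \approx 1.8044 \cdot 10^{5}$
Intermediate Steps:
$L{\left(W,X \right)} = - 4 W$ ($L{\left(W,X \right)} = 2 + \left(-2 + W \left(-4\right)\right) = 2 - \left(2 + 4 W\right) = - 4 W$)
$y{\left(l \right)} = \frac{5}{-2 - 4 l}$ ($y{\left(l \right)} = \frac{5}{-3 - \left(-1 + 4 l\right)} = \frac{5}{-2 - 4 l}$)
$b{\left(t \right)} = t \left(-1 + t\right)$ ($b{\left(t \right)} = \left(-1 + t\right) t = t \left(-1 + t\right)$)
$B{\left(P,s \right)} = 6 + 8 s$ ($B{\left(P,s \right)} = 6 + - (-1 - 1) 4 s = 6 + \left(-1\right) \left(-2\right) 4 s = 6 + 2 \cdot 4 s = 6 + 8 s$)
$\left(B{\left(-28,y{\left(4 \right)} \right)} + 421\right)^{2} = \left(\left(6 + 8 \left(- \frac{5}{2 + 4 \cdot 4}\right)\right) + 421\right)^{2} = \left(\left(6 + 8 \left(- \frac{5}{2 + 16}\right)\right) + 421\right)^{2} = \left(\left(6 + 8 \left(- \frac{5}{18}\right)\right) + 421\right)^{2} = \left(\left(6 - \frac{20}{9}\right) + 421\right)^{2} = \left(\frac{34}{9} + 421\right)^{2} = \left(\frac{3823}{9}\right)^{2} = \frac{14615329}{81}$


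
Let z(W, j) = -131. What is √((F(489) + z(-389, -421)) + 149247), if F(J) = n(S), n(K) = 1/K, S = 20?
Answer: 3*√1656845/10 ≈ 386.16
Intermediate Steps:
F(J) = 1/20
√((F(489) + z(-389, -421)) + 149247) = √((1/20 - 131) + 149247) = √(-2619/20 + 149247) = √(2982321/20) = 3*√1656845/10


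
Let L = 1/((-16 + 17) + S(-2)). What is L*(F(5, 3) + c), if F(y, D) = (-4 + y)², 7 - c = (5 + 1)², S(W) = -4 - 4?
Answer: 4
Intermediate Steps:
S(W) = -8
c = -29 (c = 7 - (5 + 1)² = 7 - 1*6² = 7 - 1*36 = 7 - 36 = -29)
L = -⅐ (L = 1/((-16 + 17) - 8) = 1/(1 - 8) = 1/(-7) = -⅐ ≈ -0.14286)
L*(F(5, 3) + c) = -((-4 + 5)² - 29)/7 = -(1² - 29)/7 = -(1 - 29)/7 = -⅐*(-28) = 4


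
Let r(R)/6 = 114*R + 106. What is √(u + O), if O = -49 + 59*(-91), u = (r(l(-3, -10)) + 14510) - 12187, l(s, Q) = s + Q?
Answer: I*√11351 ≈ 106.54*I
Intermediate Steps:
l(s, Q) = Q + s
r(R) = 636 + 684*R (r(R) = 6*(114*R + 106) = 6*(106 + 114*R) = 636 + 684*R)
u = -5933 (u = ((636 + 684*(-10 - 3)) + 14510) - 12187 = ((636 + 684*(-13)) + 14510) - 12187 = ((636 - 8892) + 14510) - 12187 = (-8256 + 14510) - 12187 = 6254 - 12187 = -5933)
O = -5418 (O = -49 - 5369 = -5418)
√(u + O) = √(-5933 - 5418) = √(-11351) = I*√11351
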